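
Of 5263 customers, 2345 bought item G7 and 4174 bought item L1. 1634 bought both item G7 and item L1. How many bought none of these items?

378

Apply inclusion-exclusion:
N(≥1) = 2345 + 4174 − 1634 = 4885
None: 5263 − 4885 = 378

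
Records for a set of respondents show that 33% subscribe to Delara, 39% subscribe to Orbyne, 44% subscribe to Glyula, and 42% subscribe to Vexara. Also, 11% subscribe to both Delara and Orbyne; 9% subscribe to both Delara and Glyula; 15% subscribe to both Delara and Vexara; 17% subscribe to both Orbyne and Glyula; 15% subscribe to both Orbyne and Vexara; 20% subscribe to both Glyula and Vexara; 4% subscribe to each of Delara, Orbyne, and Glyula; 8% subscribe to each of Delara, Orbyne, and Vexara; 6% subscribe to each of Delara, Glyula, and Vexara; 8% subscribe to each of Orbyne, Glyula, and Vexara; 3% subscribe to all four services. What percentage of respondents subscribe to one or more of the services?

Inclusion–exclusion gives
P(≥1) = 33 + 39 + 44 + 42 − 11 − 9 − 15 − 17 − 15 − 20 + 4 + 8 + 6 + 8 − 3 = 94%

94%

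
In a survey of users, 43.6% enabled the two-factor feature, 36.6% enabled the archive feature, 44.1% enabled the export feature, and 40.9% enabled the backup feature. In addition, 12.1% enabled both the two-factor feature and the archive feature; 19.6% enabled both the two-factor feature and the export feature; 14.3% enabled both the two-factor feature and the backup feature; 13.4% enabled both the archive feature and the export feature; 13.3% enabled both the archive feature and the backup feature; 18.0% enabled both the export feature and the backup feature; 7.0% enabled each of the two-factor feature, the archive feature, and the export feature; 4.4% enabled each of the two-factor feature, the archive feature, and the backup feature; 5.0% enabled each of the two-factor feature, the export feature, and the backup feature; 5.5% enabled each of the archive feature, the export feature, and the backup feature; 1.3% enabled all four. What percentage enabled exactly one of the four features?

44.3%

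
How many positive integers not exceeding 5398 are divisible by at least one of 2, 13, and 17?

3054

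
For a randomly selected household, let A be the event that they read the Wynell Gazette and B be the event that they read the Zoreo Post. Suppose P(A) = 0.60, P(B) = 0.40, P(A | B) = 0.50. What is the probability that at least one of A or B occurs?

0.80

P(A ∩ B) = P(B)·P(A|B) = 0.40 × 0.50 = 0.20
Inclusion–exclusion gives
P(A ∪ B) = 0.60 + 0.40 − 0.20 = 0.80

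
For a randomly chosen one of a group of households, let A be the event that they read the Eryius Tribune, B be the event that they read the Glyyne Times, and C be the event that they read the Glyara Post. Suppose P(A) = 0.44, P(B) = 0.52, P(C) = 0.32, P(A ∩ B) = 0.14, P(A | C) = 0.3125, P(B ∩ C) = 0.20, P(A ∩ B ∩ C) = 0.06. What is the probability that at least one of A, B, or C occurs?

P(A ∩ C) = P(C)·P(A|C) = 0.32 × 0.3125 = 0.10
P(A ∪ B ∪ C) = 0.44 + 0.52 + 0.32 − 0.14 − 0.10 − 0.20 + 0.06 = 0.90

0.90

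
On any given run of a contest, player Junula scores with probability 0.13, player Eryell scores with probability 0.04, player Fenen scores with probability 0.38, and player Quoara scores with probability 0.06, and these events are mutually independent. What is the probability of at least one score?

Since the events are independent, P(none) is the product of the individual non-occurrence probabilities.
P(none) = (1 − 0.13) × (1 − 0.04) × (1 − 0.38) × (1 − 0.06) = 0.87 × 0.96 × 0.62 × 0.94 = 0.48675456
P(at least one) = 1 − 0.48675456 = 0.51324544

0.51324544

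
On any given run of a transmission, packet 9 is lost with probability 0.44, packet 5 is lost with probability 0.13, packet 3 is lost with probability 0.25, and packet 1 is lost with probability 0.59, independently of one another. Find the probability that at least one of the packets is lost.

P(none) = (1 − 0.44) × (1 − 0.13) × (1 − 0.25) × (1 − 0.59) = 0.56 × 0.87 × 0.75 × 0.41 = 0.149814
P(at least one) = 1 − 0.149814 = 0.850186

0.850186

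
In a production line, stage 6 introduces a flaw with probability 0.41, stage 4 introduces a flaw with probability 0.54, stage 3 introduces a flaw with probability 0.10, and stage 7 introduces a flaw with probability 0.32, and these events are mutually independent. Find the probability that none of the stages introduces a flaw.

Since the events are independent, P(none) is the product of the individual non-occurrence probabilities.
P(none) = (1 − 0.41) × (1 − 0.54) × (1 − 0.10) × (1 − 0.32) = 0.59 × 0.46 × 0.90 × 0.68 = 0.1660968

0.1660968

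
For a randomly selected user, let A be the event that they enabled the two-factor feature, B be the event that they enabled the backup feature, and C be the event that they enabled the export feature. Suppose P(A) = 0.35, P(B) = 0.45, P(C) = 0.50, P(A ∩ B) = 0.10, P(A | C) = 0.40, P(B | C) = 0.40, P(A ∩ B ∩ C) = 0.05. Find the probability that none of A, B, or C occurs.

0.15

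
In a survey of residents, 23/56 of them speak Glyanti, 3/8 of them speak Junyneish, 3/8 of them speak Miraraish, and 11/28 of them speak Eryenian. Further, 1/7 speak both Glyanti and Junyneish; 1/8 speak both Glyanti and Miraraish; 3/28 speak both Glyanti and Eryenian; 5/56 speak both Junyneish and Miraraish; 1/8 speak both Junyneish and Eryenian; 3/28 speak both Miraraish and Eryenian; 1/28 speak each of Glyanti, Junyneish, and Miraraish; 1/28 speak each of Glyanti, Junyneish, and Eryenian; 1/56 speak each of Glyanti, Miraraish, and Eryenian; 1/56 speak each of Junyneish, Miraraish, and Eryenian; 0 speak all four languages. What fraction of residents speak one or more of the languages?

27/28

By inclusion-exclusion,
P(at least one) = 23/56 + 3/8 + 3/8 + 11/28 − 1/7 − 1/8 − 3/28 − 5/56 − 1/8 − 3/28 + 1/28 + 1/28 + 1/56 + 1/56 − 0 = 27/28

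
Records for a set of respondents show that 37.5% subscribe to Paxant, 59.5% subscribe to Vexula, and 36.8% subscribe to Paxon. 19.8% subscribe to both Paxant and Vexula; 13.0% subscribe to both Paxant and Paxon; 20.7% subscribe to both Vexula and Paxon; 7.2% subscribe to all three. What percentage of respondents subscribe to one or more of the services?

Inclusion–exclusion gives
P(union) = 37.5 + 59.5 + 36.8 − 19.8 − 13.0 − 20.7 + 7.2 = 87.5%

87.5%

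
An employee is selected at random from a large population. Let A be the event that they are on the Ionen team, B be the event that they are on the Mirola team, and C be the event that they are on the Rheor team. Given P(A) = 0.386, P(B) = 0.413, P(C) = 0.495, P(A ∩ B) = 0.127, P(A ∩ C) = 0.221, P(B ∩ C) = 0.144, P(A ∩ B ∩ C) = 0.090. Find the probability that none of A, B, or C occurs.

0.108

P(A ∪ B ∪ C) = 0.386 + 0.413 + 0.495 − 0.127 − 0.221 − 0.144 + 0.090 = 0.892
P(none) = 1 − 0.892 = 0.108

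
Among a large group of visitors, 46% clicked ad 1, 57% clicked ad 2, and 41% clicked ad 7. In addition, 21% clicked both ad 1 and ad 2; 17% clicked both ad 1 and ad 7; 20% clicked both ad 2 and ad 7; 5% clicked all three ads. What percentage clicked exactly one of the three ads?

43%

Using the inclusion–exclusion count for exactly one event:
P(exactly one) = 46 + 57 + 41 − 2·21 − 2·17 − 2·20 + 3·5 = 43%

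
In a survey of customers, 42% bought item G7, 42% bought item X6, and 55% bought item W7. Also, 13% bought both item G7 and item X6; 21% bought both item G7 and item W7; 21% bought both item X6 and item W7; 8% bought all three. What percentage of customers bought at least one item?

By inclusion–exclusion:
P(union) = 42 + 42 + 55 − 13 − 21 − 21 + 8 = 92%

92%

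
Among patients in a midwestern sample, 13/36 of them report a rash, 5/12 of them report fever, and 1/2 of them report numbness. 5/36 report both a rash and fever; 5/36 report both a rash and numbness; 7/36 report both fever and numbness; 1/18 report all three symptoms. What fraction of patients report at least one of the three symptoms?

P(at least one) = 13/36 + 5/12 + 1/2 − 5/36 − 5/36 − 7/36 + 1/18 = 31/36

31/36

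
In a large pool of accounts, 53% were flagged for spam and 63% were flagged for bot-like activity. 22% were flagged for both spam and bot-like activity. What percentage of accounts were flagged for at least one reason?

94%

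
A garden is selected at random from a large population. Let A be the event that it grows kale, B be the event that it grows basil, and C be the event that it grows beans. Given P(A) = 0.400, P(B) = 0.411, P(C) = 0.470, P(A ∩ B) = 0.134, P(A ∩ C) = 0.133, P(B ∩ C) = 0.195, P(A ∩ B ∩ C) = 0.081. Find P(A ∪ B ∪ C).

0.900

By inclusion-exclusion,
P(A ∪ B ∪ C) = 0.400 + 0.411 + 0.470 − 0.134 − 0.133 − 0.195 + 0.081 = 0.900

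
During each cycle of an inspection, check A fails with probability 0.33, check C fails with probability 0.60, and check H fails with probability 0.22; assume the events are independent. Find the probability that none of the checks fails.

P(none) = (1 − 0.33) × (1 − 0.60) × (1 − 0.22) = 0.67 × 0.40 × 0.78 = 0.20904

0.20904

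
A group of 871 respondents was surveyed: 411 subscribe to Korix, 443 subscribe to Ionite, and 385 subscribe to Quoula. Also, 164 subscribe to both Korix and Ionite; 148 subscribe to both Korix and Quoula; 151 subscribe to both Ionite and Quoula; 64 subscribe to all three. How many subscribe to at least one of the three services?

|union| = 411 + 443 + 385 − 164 − 148 − 151 + 64 = 840

840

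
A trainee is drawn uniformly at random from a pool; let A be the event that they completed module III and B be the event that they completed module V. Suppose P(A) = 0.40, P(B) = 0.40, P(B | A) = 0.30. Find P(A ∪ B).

P(A ∩ B) = P(A)·P(B|A) = 0.40 × 0.30 = 0.12
P(A ∪ B) = 0.40 + 0.40 − 0.12 = 0.68

0.68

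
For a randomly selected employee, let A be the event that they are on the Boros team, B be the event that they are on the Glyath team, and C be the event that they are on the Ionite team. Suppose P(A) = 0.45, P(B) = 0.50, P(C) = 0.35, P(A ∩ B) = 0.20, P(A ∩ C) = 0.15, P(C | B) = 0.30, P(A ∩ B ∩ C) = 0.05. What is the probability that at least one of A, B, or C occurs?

P(B ∩ C) = P(B)·P(C|B) = 0.50 × 0.30 = 0.15
By inclusion-exclusion,
P(A ∪ B ∪ C) = 0.45 + 0.50 + 0.35 − 0.20 − 0.15 − 0.15 + 0.05 = 0.85

0.85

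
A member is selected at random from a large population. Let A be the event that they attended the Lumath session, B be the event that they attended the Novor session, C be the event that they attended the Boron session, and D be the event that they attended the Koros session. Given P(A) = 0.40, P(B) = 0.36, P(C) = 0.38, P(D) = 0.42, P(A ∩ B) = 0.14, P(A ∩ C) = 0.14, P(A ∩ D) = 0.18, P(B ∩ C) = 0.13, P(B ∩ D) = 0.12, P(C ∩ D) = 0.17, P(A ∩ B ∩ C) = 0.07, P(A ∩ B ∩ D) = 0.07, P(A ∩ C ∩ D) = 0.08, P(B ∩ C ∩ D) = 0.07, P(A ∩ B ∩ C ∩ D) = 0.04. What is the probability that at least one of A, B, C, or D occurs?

0.93

P(A ∪ B ∪ C ∪ D) = 0.40 + 0.36 + 0.38 + 0.42 − 0.14 − 0.14 − 0.18 − 0.13 − 0.12 − 0.17 + 0.07 + 0.07 + 0.08 + 0.07 − 0.04 = 0.93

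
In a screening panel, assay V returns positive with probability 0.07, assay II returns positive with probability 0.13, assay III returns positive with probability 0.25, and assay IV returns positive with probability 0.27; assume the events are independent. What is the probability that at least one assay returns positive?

P(none) = (1 − 0.07) × (1 − 0.13) × (1 − 0.25) × (1 − 0.27) = 0.93 × 0.87 × 0.75 × 0.73 = 0.44298225
P(at least one) = 1 − 0.44298225 = 0.55701775

0.55701775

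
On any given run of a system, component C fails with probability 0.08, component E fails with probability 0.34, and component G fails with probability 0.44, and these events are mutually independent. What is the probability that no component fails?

Since the events are independent, P(none) is the product of the individual non-occurrence probabilities.
P(none) = (1 − 0.08) × (1 − 0.34) × (1 − 0.44) = 0.92 × 0.66 × 0.56 = 0.340032

0.340032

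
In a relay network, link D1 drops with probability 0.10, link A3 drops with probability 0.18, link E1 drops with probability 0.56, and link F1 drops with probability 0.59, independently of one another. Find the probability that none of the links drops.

P(none) = (1 − 0.10) × (1 − 0.18) × (1 − 0.56) × (1 − 0.59) = 0.90 × 0.82 × 0.44 × 0.41 = 0.1331352

0.1331352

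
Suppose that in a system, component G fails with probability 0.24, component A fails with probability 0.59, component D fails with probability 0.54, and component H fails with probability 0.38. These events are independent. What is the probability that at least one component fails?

0.91113168

P(none) = (1 − 0.24) × (1 − 0.59) × (1 − 0.54) × (1 − 0.38) = 0.76 × 0.41 × 0.46 × 0.62 = 0.08886832
P(at least one) = 1 − 0.08886832 = 0.91113168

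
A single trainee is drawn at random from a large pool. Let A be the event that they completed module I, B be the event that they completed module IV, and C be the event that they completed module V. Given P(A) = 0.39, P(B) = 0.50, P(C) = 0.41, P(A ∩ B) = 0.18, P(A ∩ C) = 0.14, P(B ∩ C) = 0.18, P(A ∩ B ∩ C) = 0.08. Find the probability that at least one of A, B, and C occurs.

Apply inclusion-exclusion:
P(A ∪ B ∪ C) = 0.39 + 0.50 + 0.41 − 0.18 − 0.14 − 0.18 + 0.08 = 0.88

0.88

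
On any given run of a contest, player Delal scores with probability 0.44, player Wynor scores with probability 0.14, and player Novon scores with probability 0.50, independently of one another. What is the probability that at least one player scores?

0.7592

P(none) = (1 − 0.44) × (1 − 0.14) × (1 − 0.50) = 0.56 × 0.86 × 0.50 = 0.2408
P(at least one) = 1 − 0.2408 = 0.7592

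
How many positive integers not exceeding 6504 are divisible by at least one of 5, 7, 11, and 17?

2687

By inclusion-exclusion,
floor(6504/5) + floor(6504/7) + floor(6504/11) + floor(6504/17) − floor(6504/35) − floor(6504/55) − floor(6504/85) − floor(6504/77) − floor(6504/119) − floor(6504/187) + floor(6504/385) + floor(6504/595) + floor(6504/935) + floor(6504/1309) − floor(6504/6545) = 1300 + 929 + 591 + 382 − 185 − 118 − 76 − 84 − 54 − 34 + 16 + 10 + 6 + 4 − 0 = 2687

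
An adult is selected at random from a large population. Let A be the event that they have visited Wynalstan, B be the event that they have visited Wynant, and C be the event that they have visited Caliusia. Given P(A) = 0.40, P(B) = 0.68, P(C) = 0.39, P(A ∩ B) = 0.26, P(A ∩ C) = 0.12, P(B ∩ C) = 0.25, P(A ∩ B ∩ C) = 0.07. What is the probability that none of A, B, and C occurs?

Using inclusion–exclusion:
P(A ∪ B ∪ C) = 0.40 + 0.68 + 0.39 − 0.26 − 0.12 − 0.25 + 0.07 = 0.91
P(none) = 1 − 0.91 = 0.09

0.09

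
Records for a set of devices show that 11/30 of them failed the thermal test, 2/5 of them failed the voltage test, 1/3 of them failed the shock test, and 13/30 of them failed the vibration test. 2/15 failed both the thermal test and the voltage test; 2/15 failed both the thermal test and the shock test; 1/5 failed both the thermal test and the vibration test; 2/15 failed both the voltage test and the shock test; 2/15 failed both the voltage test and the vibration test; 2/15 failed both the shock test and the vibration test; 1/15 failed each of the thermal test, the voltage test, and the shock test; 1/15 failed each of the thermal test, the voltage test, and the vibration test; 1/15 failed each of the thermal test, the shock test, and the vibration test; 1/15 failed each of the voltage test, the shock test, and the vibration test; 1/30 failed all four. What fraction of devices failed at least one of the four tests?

P(at least one) = 11/30 + 2/5 + 1/3 + 13/30 − 2/15 − 2/15 − 1/5 − 2/15 − 2/15 − 2/15 + 1/15 + 1/15 + 1/15 + 1/15 − 1/30 = 9/10

9/10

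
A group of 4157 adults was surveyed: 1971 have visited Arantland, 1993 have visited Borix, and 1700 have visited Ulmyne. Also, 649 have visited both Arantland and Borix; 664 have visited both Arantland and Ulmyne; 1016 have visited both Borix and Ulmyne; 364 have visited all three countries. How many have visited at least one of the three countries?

By inclusion–exclusion:
|union| = 1971 + 1993 + 1700 − 649 − 664 − 1016 + 364 = 3699

3699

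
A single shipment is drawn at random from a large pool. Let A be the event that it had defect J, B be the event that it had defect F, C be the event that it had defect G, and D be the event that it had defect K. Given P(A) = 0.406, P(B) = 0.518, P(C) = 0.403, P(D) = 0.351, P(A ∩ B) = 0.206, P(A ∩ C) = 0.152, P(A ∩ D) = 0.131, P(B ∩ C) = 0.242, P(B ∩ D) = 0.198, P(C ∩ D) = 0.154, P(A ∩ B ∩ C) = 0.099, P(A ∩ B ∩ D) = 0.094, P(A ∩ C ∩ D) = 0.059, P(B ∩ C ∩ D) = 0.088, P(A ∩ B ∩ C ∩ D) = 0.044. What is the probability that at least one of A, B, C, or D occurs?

0.891

Using inclusion–exclusion:
P(A ∪ B ∪ C ∪ D) = 0.406 + 0.518 + 0.403 + 0.351 − 0.206 − 0.152 − 0.131 − 0.242 − 0.198 − 0.154 + 0.099 + 0.094 + 0.059 + 0.088 − 0.044 = 0.891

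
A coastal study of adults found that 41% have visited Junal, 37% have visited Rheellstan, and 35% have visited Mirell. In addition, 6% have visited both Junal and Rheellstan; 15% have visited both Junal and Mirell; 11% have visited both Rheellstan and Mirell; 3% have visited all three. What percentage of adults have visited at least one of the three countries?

84%

P(union) = 41 + 37 + 35 − 6 − 15 − 11 + 3 = 84%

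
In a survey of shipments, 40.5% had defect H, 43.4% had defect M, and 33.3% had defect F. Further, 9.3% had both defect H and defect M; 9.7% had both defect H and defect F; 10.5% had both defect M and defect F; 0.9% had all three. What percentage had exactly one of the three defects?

By inclusion–exclusion (exactly-one form):
P(exactly one) = 40.5 + 43.4 + 33.3 − 2·9.3 − 2·9.7 − 2·10.5 + 3·0.9 = 60.9%

60.9%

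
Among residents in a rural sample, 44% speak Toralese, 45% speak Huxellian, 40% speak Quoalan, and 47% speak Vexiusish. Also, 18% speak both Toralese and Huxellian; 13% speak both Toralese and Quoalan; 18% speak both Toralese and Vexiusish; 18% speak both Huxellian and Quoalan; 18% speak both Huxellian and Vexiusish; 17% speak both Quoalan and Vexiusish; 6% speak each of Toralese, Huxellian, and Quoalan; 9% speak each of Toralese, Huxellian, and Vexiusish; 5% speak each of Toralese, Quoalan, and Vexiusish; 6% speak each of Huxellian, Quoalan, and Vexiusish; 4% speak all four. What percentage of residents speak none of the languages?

Using inclusion–exclusion:
P(union) = 44 + 45 + 40 + 47 − 18 − 13 − 18 − 18 − 18 − 17 + 6 + 9 + 5 + 6 − 4 = 96%
P(none) = 100% − 96% = 4%

4%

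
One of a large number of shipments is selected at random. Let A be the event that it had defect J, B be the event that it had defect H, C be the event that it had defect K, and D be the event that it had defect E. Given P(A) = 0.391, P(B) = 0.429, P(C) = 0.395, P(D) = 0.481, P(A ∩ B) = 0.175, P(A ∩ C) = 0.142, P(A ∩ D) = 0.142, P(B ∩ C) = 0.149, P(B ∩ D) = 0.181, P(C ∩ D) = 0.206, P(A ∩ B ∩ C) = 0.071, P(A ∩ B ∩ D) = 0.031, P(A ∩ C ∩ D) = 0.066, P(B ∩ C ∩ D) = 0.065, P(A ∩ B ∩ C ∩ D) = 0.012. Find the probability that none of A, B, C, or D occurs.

0.078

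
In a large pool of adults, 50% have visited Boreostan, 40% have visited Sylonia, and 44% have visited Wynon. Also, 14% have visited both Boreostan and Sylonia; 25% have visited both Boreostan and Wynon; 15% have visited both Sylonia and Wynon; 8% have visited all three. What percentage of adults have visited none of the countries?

12%

By inclusion–exclusion:
P(at least one) = 50 + 40 + 44 − 14 − 25 − 15 + 8 = 88%
P(none) = 100% − 88% = 12%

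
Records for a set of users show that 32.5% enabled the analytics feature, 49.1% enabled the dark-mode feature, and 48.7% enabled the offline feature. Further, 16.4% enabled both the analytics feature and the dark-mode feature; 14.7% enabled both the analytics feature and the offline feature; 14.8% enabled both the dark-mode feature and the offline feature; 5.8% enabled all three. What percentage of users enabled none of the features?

9.8%

Apply inclusion-exclusion:
P(union) = 32.5 + 49.1 + 48.7 − 16.4 − 14.7 − 14.8 + 5.8 = 90.2%
P(none) = 100% − 90.2% = 9.8%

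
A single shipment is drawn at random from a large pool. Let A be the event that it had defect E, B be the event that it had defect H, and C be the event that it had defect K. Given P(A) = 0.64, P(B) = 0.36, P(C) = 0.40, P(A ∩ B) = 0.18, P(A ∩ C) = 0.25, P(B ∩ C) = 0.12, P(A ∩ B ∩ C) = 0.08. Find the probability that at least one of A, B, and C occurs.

0.93

By inclusion–exclusion:
P(A ∪ B ∪ C) = 0.64 + 0.36 + 0.40 − 0.18 − 0.25 − 0.12 + 0.08 = 0.93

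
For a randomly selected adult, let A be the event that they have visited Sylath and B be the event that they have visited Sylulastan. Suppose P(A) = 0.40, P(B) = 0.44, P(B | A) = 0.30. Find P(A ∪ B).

P(A ∩ B) = P(A)·P(B|A) = 0.40 × 0.30 = 0.12
P(A ∪ B) = 0.40 + 0.44 − 0.12 = 0.72

0.72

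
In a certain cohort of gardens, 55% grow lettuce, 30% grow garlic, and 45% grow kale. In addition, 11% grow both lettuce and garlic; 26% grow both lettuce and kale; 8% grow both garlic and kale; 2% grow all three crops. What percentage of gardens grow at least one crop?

87%

Inclusion–exclusion gives
P(at least one) = 55 + 30 + 45 − 11 − 26 − 8 + 2 = 87%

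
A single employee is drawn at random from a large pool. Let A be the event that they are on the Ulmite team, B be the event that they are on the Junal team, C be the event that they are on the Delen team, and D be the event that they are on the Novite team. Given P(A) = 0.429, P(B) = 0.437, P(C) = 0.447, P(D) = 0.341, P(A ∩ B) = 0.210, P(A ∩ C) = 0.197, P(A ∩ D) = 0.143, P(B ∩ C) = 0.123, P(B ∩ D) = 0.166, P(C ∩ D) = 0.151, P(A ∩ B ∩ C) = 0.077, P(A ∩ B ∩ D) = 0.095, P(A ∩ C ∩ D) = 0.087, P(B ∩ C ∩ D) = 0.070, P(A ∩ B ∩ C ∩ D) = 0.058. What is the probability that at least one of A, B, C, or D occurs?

Apply inclusion-exclusion:
P(A ∪ B ∪ C ∪ D) = 0.429 + 0.437 + 0.447 + 0.341 − 0.210 − 0.197 − 0.143 − 0.123 − 0.166 − 0.151 + 0.077 + 0.095 + 0.087 + 0.070 − 0.058 = 0.935

0.935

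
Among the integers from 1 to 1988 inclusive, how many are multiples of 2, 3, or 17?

Inclusion–exclusion gives
994 + 662 + 116 − 331 − 58 − 38 + 19 = 1364

1364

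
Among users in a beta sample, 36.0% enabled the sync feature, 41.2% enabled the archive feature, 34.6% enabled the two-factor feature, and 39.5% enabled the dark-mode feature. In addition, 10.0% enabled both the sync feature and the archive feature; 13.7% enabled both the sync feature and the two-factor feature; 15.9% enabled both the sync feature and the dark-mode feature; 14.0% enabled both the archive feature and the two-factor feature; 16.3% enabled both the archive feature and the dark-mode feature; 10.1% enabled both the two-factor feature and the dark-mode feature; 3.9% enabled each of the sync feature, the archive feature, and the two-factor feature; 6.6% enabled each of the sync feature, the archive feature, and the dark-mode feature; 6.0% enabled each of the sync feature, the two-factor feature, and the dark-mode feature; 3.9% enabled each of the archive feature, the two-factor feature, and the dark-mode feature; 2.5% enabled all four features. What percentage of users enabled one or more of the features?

Inclusion–exclusion gives
P(union) = 36.0 + 41.2 + 34.6 + 39.5 − 10.0 − 13.7 − 15.9 − 14.0 − 16.3 − 10.1 + 3.9 + 6.6 + 6.0 + 3.9 − 2.5 = 89.2%

89.2%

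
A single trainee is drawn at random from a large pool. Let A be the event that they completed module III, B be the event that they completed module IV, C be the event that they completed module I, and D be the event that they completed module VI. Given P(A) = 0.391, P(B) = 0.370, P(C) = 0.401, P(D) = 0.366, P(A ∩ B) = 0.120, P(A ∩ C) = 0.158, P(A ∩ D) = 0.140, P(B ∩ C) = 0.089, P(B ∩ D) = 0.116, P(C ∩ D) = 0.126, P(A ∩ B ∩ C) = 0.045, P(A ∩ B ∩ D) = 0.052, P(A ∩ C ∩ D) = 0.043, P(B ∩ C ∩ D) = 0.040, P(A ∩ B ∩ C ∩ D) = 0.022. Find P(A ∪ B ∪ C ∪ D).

0.937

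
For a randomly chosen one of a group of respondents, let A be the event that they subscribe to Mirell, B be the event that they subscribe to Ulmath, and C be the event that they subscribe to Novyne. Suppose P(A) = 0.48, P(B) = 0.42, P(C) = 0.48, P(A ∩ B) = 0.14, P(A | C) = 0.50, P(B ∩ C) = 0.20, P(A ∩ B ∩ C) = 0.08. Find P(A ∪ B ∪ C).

0.88

P(A ∩ C) = P(C)·P(A|C) = 0.48 × 0.50 = 0.24
Apply inclusion-exclusion:
P(A ∪ B ∪ C) = 0.48 + 0.42 + 0.48 − 0.14 − 0.24 − 0.20 + 0.08 = 0.88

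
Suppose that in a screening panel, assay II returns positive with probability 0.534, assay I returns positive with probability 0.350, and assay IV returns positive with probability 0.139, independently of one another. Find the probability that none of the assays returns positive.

0.2607969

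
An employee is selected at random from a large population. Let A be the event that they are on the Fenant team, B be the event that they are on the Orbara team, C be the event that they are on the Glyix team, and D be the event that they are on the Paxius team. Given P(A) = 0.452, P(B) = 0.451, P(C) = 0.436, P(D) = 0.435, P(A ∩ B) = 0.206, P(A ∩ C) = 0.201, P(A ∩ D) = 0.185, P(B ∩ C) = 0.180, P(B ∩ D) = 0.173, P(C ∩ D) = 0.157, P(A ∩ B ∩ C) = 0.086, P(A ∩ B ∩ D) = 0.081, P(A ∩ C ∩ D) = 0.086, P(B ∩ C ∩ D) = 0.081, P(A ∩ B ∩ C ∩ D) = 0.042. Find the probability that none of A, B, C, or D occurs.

0.036

By inclusion-exclusion,
P(A ∪ B ∪ C ∪ D) = 0.452 + 0.451 + 0.436 + 0.435 − 0.206 − 0.201 − 0.185 − 0.180 − 0.173 − 0.157 + 0.086 + 0.081 + 0.086 + 0.081 − 0.042 = 0.964
P(none) = 1 − 0.964 = 0.036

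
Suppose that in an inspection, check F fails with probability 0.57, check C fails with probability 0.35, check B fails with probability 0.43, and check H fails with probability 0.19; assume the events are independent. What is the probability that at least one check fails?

0.87095485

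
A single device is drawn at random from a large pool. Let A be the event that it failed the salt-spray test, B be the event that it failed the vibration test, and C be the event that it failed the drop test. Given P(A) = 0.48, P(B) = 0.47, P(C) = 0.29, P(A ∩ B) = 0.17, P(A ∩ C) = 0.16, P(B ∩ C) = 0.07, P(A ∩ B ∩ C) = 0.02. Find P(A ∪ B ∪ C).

P(A ∪ B ∪ C) = 0.48 + 0.47 + 0.29 − 0.17 − 0.16 − 0.07 + 0.02 = 0.86

0.86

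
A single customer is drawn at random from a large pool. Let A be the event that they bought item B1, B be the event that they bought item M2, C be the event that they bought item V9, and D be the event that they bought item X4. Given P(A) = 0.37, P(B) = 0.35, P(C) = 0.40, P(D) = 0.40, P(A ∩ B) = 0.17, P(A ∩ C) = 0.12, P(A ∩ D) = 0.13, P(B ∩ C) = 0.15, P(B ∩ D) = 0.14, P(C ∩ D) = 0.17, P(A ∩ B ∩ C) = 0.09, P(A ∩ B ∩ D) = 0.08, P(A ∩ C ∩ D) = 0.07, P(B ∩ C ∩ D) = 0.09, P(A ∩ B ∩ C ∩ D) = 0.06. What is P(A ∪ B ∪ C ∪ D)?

P(A ∪ B ∪ C ∪ D) = 0.37 + 0.35 + 0.40 + 0.40 − 0.17 − 0.12 − 0.13 − 0.15 − 0.14 − 0.17 + 0.09 + 0.08 + 0.07 + 0.09 − 0.06 = 0.91

0.91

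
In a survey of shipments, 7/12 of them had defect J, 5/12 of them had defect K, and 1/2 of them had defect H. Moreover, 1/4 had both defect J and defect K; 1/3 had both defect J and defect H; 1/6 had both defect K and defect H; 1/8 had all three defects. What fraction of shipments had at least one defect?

7/8

P(at least one) = 7/12 + 5/12 + 1/2 − 1/4 − 1/3 − 1/6 + 1/8 = 7/8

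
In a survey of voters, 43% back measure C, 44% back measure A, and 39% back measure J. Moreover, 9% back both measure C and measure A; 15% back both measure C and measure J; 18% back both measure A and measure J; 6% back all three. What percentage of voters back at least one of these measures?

90%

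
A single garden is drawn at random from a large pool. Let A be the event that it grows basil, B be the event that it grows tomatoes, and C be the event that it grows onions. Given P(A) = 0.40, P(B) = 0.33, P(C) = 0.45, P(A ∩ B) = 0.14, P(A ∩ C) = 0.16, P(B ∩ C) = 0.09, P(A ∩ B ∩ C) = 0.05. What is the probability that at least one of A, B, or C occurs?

P(A ∪ B ∪ C) = 0.40 + 0.33 + 0.45 − 0.14 − 0.16 − 0.09 + 0.05 = 0.84

0.84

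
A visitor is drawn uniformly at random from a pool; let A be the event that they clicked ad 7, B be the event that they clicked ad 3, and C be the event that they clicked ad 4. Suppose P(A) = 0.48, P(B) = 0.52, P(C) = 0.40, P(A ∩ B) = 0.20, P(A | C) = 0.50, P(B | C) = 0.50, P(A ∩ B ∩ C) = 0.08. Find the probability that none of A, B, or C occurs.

0.12

P(A ∩ C) = P(C)·P(A|C) = 0.40 × 0.50 = 0.20
P(B ∩ C) = P(C)·P(B|C) = 0.40 × 0.50 = 0.20
By inclusion–exclusion:
P(A ∪ B ∪ C) = 0.48 + 0.52 + 0.40 − 0.20 − 0.20 − 0.20 + 0.08 = 0.88
P(none) = 1 − 0.88 = 0.12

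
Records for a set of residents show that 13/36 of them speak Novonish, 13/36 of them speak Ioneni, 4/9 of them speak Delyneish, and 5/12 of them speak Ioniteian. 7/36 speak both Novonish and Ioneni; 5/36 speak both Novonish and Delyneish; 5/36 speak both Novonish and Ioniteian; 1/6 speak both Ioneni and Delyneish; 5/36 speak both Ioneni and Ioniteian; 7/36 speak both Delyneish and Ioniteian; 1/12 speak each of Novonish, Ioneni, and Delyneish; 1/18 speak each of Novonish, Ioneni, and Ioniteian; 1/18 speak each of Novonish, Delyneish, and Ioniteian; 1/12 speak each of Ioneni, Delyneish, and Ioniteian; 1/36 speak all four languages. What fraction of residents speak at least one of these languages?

31/36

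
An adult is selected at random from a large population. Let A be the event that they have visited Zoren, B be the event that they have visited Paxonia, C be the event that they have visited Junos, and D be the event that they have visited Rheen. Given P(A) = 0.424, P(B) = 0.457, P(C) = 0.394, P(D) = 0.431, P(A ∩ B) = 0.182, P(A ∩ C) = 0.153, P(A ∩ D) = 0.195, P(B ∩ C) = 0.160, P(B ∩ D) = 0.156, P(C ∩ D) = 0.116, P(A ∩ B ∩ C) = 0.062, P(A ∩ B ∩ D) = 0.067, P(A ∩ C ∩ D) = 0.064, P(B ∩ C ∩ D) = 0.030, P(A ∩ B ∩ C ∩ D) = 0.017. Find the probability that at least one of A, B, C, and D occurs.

0.950

By inclusion-exclusion,
P(A ∪ B ∪ C ∪ D) = 0.424 + 0.457 + 0.394 + 0.431 − 0.182 − 0.153 − 0.195 − 0.160 − 0.156 − 0.116 + 0.062 + 0.067 + 0.064 + 0.030 − 0.017 = 0.950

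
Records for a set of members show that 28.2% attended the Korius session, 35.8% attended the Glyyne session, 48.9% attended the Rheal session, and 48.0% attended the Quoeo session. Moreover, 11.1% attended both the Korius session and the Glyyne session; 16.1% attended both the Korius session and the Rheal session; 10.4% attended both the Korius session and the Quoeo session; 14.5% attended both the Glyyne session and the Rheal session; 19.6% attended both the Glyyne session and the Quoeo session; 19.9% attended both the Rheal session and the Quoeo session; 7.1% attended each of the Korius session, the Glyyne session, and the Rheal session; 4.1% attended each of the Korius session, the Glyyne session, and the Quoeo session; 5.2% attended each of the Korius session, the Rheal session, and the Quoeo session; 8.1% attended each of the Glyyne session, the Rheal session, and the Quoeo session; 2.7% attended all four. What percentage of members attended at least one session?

By inclusion-exclusion,
P(at least one) = 28.2 + 35.8 + 48.9 + 48.0 − 11.1 − 16.1 − 10.4 − 14.5 − 19.6 − 19.9 + 7.1 + 4.1 + 5.2 + 8.1 − 2.7 = 91.1%

91.1%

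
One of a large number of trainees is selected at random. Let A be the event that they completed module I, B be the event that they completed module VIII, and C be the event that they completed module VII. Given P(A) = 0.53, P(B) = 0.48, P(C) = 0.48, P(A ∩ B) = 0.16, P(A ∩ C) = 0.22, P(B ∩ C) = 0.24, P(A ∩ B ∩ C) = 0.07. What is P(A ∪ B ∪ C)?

0.94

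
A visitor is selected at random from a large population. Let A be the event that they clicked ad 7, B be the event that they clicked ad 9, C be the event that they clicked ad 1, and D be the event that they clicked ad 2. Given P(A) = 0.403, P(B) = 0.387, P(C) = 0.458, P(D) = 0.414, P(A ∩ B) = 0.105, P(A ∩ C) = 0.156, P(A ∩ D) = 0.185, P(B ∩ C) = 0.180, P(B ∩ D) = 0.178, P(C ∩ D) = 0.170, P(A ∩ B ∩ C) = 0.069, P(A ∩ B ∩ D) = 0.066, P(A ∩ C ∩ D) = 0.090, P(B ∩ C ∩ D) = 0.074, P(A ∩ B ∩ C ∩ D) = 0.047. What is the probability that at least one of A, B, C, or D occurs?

P(A ∪ B ∪ C ∪ D) = 0.403 + 0.387 + 0.458 + 0.414 − 0.105 − 0.156 − 0.185 − 0.180 − 0.178 − 0.170 + 0.069 + 0.066 + 0.090 + 0.074 − 0.047 = 0.940

0.940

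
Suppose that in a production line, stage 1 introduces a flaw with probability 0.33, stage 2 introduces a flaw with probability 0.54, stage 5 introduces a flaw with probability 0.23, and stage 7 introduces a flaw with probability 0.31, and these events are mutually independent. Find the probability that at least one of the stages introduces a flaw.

P(none) = (1 − 0.33) × (1 − 0.54) × (1 − 0.23) × (1 − 0.31) = 0.67 × 0.46 × 0.77 × 0.69 = 0.16374666
P(at least one) = 1 − 0.16374666 = 0.83625334

0.83625334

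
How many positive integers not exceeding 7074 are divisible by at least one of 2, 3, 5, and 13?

5332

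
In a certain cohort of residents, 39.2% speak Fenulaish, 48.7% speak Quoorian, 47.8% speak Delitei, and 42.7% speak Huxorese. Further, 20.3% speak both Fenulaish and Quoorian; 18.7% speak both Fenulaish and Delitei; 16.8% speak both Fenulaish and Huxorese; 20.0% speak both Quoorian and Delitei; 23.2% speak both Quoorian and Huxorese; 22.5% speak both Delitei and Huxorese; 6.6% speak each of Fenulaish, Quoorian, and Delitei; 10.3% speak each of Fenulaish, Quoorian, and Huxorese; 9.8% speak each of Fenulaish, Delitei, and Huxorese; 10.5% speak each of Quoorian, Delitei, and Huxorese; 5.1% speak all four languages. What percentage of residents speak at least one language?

Apply inclusion-exclusion:
P(≥1) = 39.2 + 48.7 + 47.8 + 42.7 − 20.3 − 18.7 − 16.8 − 20.0 − 23.2 − 22.5 + 6.6 + 10.3 + 9.8 + 10.5 − 5.1 = 89.0%

89.0%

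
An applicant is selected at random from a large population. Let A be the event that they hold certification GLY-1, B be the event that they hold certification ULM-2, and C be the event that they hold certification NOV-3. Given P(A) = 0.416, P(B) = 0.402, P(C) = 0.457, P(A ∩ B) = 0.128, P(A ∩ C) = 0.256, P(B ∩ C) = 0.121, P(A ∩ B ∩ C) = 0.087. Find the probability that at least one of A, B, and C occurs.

P(A ∪ B ∪ C) = 0.416 + 0.402 + 0.457 − 0.128 − 0.256 − 0.121 + 0.087 = 0.857

0.857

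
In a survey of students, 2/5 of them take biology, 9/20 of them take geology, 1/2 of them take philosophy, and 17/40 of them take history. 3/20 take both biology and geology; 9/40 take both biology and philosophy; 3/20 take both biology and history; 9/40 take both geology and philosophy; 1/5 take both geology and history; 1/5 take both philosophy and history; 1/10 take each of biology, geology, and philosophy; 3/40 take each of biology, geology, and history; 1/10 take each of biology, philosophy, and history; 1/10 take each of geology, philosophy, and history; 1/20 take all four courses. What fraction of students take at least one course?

19/20

Apply inclusion-exclusion:
P(at least one) = 2/5 + 9/20 + 1/2 + 17/40 − 3/20 − 9/40 − 3/20 − 9/40 − 1/5 − 1/5 + 1/10 + 3/40 + 1/10 + 1/10 − 1/20 = 19/20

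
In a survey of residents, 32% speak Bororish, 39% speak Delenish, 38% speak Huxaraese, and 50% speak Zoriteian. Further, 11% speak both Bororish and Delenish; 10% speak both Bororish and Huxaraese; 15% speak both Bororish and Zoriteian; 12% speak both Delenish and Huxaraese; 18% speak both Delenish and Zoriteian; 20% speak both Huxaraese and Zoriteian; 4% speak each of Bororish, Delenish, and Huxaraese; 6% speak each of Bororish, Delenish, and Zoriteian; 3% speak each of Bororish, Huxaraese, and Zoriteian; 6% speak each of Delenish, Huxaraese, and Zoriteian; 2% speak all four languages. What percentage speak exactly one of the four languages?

36%

By inclusion–exclusion (exactly-one form):
P(exactly one) = 32 + 39 + 38 + 50 − 2·11 − 2·10 − 2·15 − 2·12 − 2·18 − 2·20 + 3·4 + 3·6 + 3·3 + 3·6 − 4·2 = 36%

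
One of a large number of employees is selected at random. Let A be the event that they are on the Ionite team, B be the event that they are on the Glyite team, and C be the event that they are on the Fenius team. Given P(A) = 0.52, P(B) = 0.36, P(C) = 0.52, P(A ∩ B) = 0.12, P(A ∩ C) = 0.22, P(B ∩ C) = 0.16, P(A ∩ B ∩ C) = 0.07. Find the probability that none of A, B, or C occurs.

0.03

P(A ∪ B ∪ C) = 0.52 + 0.36 + 0.52 − 0.12 − 0.22 − 0.16 + 0.07 = 0.97
P(none) = 1 − 0.97 = 0.03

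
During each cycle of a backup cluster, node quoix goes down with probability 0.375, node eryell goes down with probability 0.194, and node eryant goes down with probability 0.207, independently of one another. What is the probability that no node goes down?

P(none) = (1 − 0.375) × (1 − 0.194) × (1 − 0.207) = 0.625 × 0.806 × 0.793 = 0.39947375

0.39947375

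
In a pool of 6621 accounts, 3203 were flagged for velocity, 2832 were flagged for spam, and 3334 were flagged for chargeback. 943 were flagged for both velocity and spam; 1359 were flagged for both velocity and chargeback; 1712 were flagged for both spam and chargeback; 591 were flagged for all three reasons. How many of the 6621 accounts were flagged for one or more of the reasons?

5946

By inclusion-exclusion,
N(≥1) = 3203 + 2832 + 3334 − 943 − 1359 − 1712 + 591 = 5946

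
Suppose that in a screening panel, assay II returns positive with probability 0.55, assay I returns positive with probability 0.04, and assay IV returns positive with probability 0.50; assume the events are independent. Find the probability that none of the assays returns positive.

P(none) = (1 − 0.55) × (1 − 0.04) × (1 − 0.50) = 0.45 × 0.96 × 0.50 = 0.216

0.216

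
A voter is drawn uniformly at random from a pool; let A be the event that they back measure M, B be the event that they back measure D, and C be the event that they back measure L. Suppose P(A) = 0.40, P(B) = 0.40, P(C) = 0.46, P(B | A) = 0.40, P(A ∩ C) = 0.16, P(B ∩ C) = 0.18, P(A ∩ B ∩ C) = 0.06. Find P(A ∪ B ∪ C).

P(A ∩ B) = P(A)·P(B|A) = 0.40 × 0.40 = 0.16
P(A ∪ B ∪ C) = 0.40 + 0.40 + 0.46 − 0.16 − 0.16 − 0.18 + 0.06 = 0.82

0.82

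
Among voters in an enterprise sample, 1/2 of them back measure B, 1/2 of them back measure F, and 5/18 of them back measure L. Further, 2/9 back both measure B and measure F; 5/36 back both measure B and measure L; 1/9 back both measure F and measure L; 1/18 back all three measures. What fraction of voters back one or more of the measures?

31/36

P(union) = 1/2 + 1/2 + 5/18 − 2/9 − 5/36 − 1/9 + 1/18 = 31/36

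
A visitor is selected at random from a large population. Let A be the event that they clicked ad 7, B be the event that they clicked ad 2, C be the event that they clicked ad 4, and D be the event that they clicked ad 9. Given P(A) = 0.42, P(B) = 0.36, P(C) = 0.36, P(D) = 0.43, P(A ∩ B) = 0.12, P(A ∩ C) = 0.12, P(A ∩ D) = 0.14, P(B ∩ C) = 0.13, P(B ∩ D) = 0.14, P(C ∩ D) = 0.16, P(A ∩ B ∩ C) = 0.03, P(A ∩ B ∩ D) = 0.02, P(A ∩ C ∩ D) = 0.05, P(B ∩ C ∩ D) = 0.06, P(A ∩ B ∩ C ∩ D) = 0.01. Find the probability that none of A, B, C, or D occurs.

0.09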